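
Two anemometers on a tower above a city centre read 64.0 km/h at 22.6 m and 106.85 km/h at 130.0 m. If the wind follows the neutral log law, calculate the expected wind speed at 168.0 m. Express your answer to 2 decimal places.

113.13 km/h

Log law: V ∝ ln(z/z₀). From the pair, with r = V₁/V₂ = 0.59897,
ln z₀ = (ln z₁ − r·ln z₂)/(1 − r) = (3.1179 − 0.59897×4.8675)/0.40103 = 0.5048 → z₀ = 1.657 m
V₃ = V₁ · ln(z₃/z₀)/ln(z₁/z₀) = 64.0 × 4.6192/2.6131 = 113.1304 km/h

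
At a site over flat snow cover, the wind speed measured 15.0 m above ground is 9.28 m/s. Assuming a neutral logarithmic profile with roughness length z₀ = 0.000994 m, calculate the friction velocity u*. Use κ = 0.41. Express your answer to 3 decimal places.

Log law: V(z) = (u*/κ) · ln(z/z₀) ⇒ u* = κ · V / ln(z/z₀)
u* = 0.41 × 9.28 / ln(15.0/0.000994) = 0.41 × 9.28 / 9.6218
   = 3.8048 / 9.6218 = 0.3954 m/s

u* ≈ 0.395 m/s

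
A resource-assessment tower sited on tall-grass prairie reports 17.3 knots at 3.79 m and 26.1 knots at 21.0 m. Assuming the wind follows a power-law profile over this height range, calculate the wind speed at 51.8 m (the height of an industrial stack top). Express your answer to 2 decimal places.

32.42 knots

First find α: α = ln(V₂/V₁)/ln(z₂/z₁) = ln(26.1/17.3)/ln(21.0/3.79) = 0.41123/1.71216 = 0.2402
Extrapolate from 21.0 m to 51.8 m: V₃ = 26.1 × (51.8/21.0)^0.2402 = 26.1 × 1.2422 = 32.4204 knots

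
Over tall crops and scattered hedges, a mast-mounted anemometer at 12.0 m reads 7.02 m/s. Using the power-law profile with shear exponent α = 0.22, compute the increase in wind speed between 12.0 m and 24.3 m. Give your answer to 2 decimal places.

Power law: V₂ = V₁ · (z₂/z₁)^α = 7.02 × (2.0250)^0.22 = 8.1988 m/s
ΔV = 8.1988 − 7.02 = 1.1788 m/s

1.18 m/s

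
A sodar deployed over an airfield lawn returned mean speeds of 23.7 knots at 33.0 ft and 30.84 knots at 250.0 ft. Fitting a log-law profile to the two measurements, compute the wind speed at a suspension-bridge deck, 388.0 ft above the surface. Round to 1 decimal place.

Log law: V ∝ ln(z/z₀). From the pair, with r = V₁/V₂ = 0.76848,
ln z₀ = (ln z₁ − r·ln z₂)/(1 − r) = (3.4965 − 0.76848×5.5215)/0.23152 = -3.2250 → z₀ = 0.03976 ft
V₃ = V₁ · ln(z₃/z₀)/ln(z₁/z₀) = 23.7 × 9.1860/6.7215 = 32.3898 knots

32.4 knots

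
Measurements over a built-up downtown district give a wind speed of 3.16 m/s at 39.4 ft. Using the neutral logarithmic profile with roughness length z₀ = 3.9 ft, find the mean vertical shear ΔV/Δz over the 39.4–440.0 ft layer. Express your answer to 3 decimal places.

0.008 m/s/ft

Log law: V₂ = V₁ · ln(z₂/z₀)/ln(z₁/z₀) = 3.16 × 4.7258/2.3128 = 6.4569 m/s
ΔV/Δz = (6.4569 − 3.16)/(440.0 − 39.4) = 3.2969/400.6000 = 0.00823 m/s/ft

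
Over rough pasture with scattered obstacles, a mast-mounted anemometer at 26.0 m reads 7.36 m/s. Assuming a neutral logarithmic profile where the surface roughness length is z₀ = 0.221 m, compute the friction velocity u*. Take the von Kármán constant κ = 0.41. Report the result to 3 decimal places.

Log law: V(z) = (u*/κ) · ln(z/z₀) ⇒ u* = κ · V / ln(z/z₀)
u* = 0.41 × 7.36 / ln(26.0/0.221) = 0.41 × 7.36 / 4.7677
   = 3.0176 / 4.7677 = 0.6329 m/s

u* ≈ 0.633 m/s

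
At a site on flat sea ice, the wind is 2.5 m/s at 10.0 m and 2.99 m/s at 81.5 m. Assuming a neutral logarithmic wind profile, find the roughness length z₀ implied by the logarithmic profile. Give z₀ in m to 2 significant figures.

Log law: V(z) ∝ ln(z/z₀). With r = V₁/V₂ = 2.5/2.99 = 0.83612,
r · ln(z₂/z₀) = ln(z₁/z₀) ⇒ ln z₀ = (ln z₁ − r·ln z₂)/(1 − r)
ln z₀ = (2.30259 − 0.83612×4.40060) / 0.16388 = -8.4016
z₀ = exp(-8.4016) = 0.0002245 m

z₀ ≈ 0.00022 m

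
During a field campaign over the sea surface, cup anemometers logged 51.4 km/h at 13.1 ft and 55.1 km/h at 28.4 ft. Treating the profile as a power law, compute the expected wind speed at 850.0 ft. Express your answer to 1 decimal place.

74.8 km/h

First find α: α = ln(V₂/V₁)/ln(z₂/z₁) = ln(55.1/51.4)/ln(28.4/13.1) = 0.06951/0.77378 = 0.0898
Extrapolate from 28.4 ft to 850.0 ft: V₃ = 55.1 × (850.0/28.4)^0.0898 = 55.1 × 1.3571 = 74.7749 km/h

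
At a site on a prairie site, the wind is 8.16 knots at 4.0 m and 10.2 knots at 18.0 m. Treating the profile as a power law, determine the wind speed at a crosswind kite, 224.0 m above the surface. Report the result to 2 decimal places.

First find α: α = ln(V₂/V₁)/ln(z₂/z₁) = ln(10.2/8.16)/ln(18.0/4.0) = 0.22314/1.50408 = 0.1484
Extrapolate from 18.0 m to 224.0 m: V₃ = 10.2 × (224.0/18.0)^0.1484 = 10.2 × 1.4536 = 14.8269 knots

14.83 knots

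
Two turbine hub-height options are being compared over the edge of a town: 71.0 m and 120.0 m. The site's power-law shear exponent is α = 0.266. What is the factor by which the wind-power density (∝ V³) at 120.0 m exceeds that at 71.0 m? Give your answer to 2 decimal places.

Speed ratio: V_B/V_A = (z_B/z_A)^α = (120.0/71.0)^0.266 = (1.6901)^0.266 = 1.14981
Power-density ratio: P_B/P_A = (V_B/V_A)³ = (1.14981)³ = 1.52014

1.52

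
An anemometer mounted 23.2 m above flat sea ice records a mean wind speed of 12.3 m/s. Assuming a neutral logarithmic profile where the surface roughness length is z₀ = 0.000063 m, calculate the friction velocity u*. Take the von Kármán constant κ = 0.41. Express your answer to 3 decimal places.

u* ≈ 0.393 m/s

Log law: V(z) = (u*/κ) · ln(z/z₀) ⇒ u* = κ · V / ln(z/z₀)
u* = 0.41 × 12.3 / ln(23.2/0.000063) = 0.41 × 12.3 / 12.8165
   = 5.0430 / 12.8165 = 0.3935 m/s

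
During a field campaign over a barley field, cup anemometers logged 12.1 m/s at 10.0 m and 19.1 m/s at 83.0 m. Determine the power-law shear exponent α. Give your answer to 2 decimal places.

α ≈ 0.22

Power law: V₂/V₁ = (z₂/z₁)^α ⇒ α = ln(V₂/V₁) / ln(z₂/z₁)
α = ln(19.1/12.1) / ln(83.0/10.0) = ln(1.5785) / ln(8.3000)
  = 0.45648 / 2.11626 = 0.21570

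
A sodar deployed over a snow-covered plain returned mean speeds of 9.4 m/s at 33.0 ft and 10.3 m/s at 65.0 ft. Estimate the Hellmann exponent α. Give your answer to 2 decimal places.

Power law: V₂/V₁ = (z₂/z₁)^α ⇒ α = ln(V₂/V₁) / ln(z₂/z₁)
α = ln(10.3/9.4) / ln(65.0/33.0) = ln(1.0957) / ln(1.9697)
  = 0.09143 / 0.67788 = 0.13488

α ≈ 0.13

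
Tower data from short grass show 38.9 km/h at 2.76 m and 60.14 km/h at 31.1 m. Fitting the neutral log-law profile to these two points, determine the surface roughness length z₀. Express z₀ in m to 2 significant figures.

z₀ ≈ 0.033 m

Log law: V(z) ∝ ln(z/z₀). With r = V₁/V₂ = 38.9/60.14 = 0.64682,
r · ln(z₂/z₀) = ln(z₁/z₀) ⇒ ln z₀ = (ln z₁ − r·ln z₂)/(1 − r)
ln z₀ = (1.01523 − 0.64682×3.43721) / 0.35318 = -3.4205
z₀ = exp(-3.4205) = 0.03270 m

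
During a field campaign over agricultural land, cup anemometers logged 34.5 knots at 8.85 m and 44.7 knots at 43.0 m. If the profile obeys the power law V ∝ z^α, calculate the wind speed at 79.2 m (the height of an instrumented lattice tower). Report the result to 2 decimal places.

First find α: α = ln(V₂/V₁)/ln(z₂/z₁) = ln(44.7/34.5)/ln(43.0/8.85) = 0.25901/1.58078 = 0.1639
Extrapolate from 43.0 m to 79.2 m: V₃ = 44.7 × (79.2/43.0)^0.1639 = 44.7 × 1.1053 = 49.4049 knots

49.40 knots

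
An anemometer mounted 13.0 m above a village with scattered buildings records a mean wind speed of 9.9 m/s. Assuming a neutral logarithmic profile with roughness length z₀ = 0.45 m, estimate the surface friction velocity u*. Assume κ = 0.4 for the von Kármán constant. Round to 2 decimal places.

Log law: V(z) = (u*/κ) · ln(z/z₀) ⇒ u* = κ · V / ln(z/z₀)
u* = 0.4 × 9.9 / ln(13.0/0.45) = 0.4 × 9.9 / 3.3635
   = 3.9600 / 3.3635 = 1.1774 m/s

u* ≈ 1.18 m/s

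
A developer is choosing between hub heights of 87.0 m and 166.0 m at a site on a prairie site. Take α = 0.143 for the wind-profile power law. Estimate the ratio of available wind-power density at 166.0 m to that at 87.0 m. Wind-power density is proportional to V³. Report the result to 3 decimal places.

Speed ratio: V_B/V_A = (z_B/z_A)^α = (166.0/87.0)^0.143 = (1.9080)^0.143 = 1.09679
Power-density ratio: P_B/P_A = (V_B/V_A)³ = (1.09679)³ = 1.31939

1.319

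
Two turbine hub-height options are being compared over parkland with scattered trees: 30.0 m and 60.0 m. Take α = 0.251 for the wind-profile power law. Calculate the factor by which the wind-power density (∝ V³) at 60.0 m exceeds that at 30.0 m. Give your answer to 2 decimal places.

Speed ratio: V_B/V_A = (z_B/z_A)^α = (60.0/30.0)^0.251 = (2.0000)^0.251 = 1.19003
Power-density ratio: P_B/P_A = (V_B/V_A)³ = (1.19003)³ = 1.68529

1.69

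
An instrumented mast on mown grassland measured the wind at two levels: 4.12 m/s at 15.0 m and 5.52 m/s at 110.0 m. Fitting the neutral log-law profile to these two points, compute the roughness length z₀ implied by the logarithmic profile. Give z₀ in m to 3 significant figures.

Log law: V(z) ∝ ln(z/z₀). With r = V₁/V₂ = 4.12/5.52 = 0.74638,
r · ln(z₂/z₀) = ln(z₁/z₀) ⇒ ln z₀ = (ln z₁ − r·ln z₂)/(1 − r)
ln z₀ = (2.70805 − 0.74638×4.70048) / 0.25362 = -3.1554
z₀ = exp(-3.1554) = 0.04262 m

z₀ ≈ 0.0426 m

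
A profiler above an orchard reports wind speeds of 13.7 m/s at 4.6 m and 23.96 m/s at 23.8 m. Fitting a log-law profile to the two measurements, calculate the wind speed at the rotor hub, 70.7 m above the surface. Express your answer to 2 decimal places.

Log law: V ∝ ln(z/z₀). From the pair, with r = V₁/V₂ = 0.57179,
ln z₀ = (ln z₁ − r·ln z₂)/(1 − r) = (1.5261 − 0.57179×3.1697)/0.42821 = -0.6687 → z₀ = 0.5124 m
V₃ = V₁ · ln(z₃/z₀)/ln(z₁/z₀) = 13.7 × 4.9271/2.1947 = 30.7563 m/s

30.76 m/s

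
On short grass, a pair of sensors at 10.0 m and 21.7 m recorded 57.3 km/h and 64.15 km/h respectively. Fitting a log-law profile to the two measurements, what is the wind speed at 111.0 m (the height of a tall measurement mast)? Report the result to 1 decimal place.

Log law: V ∝ ln(z/z₀). From the pair, with r = V₁/V₂ = 0.89322,
ln z₀ = (ln z₁ − r·ln z₂)/(1 − r) = (2.3026 − 0.89322×3.0773)/0.10678 = -4.1780 → z₀ = 0.01533 m
V₃ = V₁ · ln(z₃/z₀)/ln(z₁/z₀) = 57.3 × 8.8875/6.4806 = 78.5818 km/h

78.6 km/h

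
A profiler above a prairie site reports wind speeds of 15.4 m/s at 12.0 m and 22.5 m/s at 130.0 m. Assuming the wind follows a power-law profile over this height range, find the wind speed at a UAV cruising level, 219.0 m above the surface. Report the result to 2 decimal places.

24.45 m/s

First find α: α = ln(V₂/V₁)/ln(z₂/z₁) = ln(22.5/15.4)/ln(130.0/12.0) = 0.37915/2.38263 = 0.1591
Extrapolate from 130.0 m to 219.0 m: V₃ = 22.5 × (219.0/130.0)^0.1591 = 22.5 × 1.0865 = 24.4470 m/s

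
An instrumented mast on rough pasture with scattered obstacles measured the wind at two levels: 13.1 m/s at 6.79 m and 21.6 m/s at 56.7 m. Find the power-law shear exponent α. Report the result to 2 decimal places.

α ≈ 0.24

Power law: V₂/V₁ = (z₂/z₁)^α ⇒ α = ln(V₂/V₁) / ln(z₂/z₁)
α = ln(21.6/13.1) / ln(56.7/6.79) = ln(1.6489) / ln(8.3505)
  = 0.50008 / 2.12232 = 0.23563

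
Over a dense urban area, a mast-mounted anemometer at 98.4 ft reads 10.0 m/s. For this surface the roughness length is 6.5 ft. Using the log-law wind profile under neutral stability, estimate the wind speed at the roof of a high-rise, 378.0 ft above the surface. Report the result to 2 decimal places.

Log law: V(z) ∝ ln(z/z₀), so V₂/V₁ = ln(z₂/z₀) / ln(z₁/z₀).
ln(378.0/6.5) = 4.0631, ln(98.4/6.5) = 2.7172
V₂ = 10.0 × 4.0631/2.7172 = 10.0 × 1.4953 = 14.9530 m/s

14.95 m/s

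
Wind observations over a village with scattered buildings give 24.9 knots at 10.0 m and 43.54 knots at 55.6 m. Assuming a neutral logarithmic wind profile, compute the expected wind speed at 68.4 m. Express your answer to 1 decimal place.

Log law: V ∝ ln(z/z₀). From the pair, with r = V₁/V₂ = 0.57189,
ln z₀ = (ln z₁ − r·ln z₂)/(1 − r) = (2.3026 − 0.57189×4.0182)/0.42811 = 0.0108 → z₀ = 1.011 m
V₃ = V₁ · ln(z₃/z₀)/ln(z₁/z₀) = 24.9 × 4.2145/2.2918 = 45.7911 knots

45.8 knots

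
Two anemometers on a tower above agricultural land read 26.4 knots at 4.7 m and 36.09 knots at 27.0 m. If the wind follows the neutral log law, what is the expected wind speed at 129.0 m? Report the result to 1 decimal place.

44.8 knots

Log law: V ∝ ln(z/z₀). From the pair, with r = V₁/V₂ = 0.73150,
ln z₀ = (ln z₁ − r·ln z₂)/(1 − r) = (1.5476 − 0.73150×3.2958)/0.26850 = -3.2155 → z₀ = 0.04013 m
V₃ = V₁ · ln(z₃/z₀)/ln(z₁/z₀) = 26.4 × 8.0754/4.7631 = 44.7585 knots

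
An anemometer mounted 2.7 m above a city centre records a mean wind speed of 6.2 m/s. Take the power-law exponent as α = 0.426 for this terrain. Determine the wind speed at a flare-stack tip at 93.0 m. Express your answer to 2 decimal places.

Power-law profile: V₂ = V₁ · (z₂/z₁)^α
V₂ = 6.2 × (93.0/2.7)^0.426 = 6.2 × (34.4444)^0.426
    = 6.2 × 4.5166 = 28.0030 m/s

28.00 m/s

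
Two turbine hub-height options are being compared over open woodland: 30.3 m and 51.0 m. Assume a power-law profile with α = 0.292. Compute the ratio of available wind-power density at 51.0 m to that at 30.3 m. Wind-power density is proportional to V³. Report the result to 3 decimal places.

1.578

Speed ratio: V_B/V_A = (z_B/z_A)^α = (51.0/30.3)^0.292 = (1.6832)^0.292 = 1.16420
Power-density ratio: P_B/P_A = (V_B/V_A)³ = (1.16420)³ = 1.57793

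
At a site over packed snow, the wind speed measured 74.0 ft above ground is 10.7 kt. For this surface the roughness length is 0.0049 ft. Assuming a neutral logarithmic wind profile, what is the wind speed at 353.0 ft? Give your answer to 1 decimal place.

Log law: V(z) ∝ ln(z/z₀), so V₂/V₁ = ln(z₂/z₀) / ln(z₁/z₀).
ln(353.0/0.0049) = 11.1850, ln(74.0/0.0049) = 9.6226
V₂ = 10.7 × 11.1850/9.6226 = 10.7 × 1.1624 = 12.4373 kt

12.4 kt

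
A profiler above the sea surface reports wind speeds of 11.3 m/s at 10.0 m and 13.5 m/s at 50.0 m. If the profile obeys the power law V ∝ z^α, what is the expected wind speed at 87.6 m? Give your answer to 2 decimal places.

14.36 m/s

First find α: α = ln(V₂/V₁)/ln(z₂/z₁) = ln(13.5/11.3)/ln(50.0/10.0) = 0.17789/1.60944 = 0.1105
Extrapolate from 50.0 m to 87.6 m: V₃ = 13.5 × (87.6/50.0)^0.1105 = 13.5 × 1.0639 = 14.3632 m/s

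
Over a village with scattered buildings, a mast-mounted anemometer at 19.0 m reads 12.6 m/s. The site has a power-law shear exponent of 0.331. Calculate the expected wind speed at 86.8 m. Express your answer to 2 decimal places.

Power-law profile: V₂ = V₁ · (z₂/z₁)^α
V₂ = 12.6 × (86.8/19.0)^0.331 = 12.6 × (4.5684)^0.331
    = 12.6 × 1.6534 = 20.8331 m/s

20.83 m/s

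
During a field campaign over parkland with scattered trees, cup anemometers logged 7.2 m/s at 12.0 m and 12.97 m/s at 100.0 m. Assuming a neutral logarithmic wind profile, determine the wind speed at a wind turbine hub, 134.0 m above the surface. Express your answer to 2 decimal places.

13.77 m/s

Log law: V ∝ ln(z/z₀). From the pair, with r = V₁/V₂ = 0.55513,
ln z₀ = (ln z₁ − r·ln z₂)/(1 − r) = (2.4849 − 0.55513×4.6052)/0.44487 = -0.1608 → z₀ = 0.8514 m
V₃ = V₁ · ln(z₃/z₀)/ln(z₁/z₀) = 7.2 × 5.0587/2.6457 = 13.7665 m/s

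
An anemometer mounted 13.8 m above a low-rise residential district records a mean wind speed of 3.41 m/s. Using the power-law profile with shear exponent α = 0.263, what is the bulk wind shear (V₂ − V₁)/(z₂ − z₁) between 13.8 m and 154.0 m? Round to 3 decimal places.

0.022 m/s/m

Power law: V₂ = V₁ · (z₂/z₁)^α = 3.41 × (11.1594)^0.263 = 6.4311 m/s
ΔV/Δz = (6.4311 − 3.41)/(154.0 − 13.8) = 3.0211/140.2000 = 0.02155 m/s/m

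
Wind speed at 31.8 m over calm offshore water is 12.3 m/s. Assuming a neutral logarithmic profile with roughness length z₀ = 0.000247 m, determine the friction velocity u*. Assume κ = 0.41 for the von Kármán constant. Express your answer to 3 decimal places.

Log law: V(z) = (u*/κ) · ln(z/z₀) ⇒ u* = κ · V / ln(z/z₀)
u* = 0.41 × 12.3 / ln(31.8/0.000247) = 0.41 × 12.3 / 11.7656
   = 5.0430 / 11.7656 = 0.4286 m/s

u* ≈ 0.429 m/s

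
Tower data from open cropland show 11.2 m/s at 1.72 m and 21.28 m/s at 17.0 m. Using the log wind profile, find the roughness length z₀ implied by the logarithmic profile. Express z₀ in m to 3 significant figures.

z₀ ≈ 0.135 m

Log law: V(z) ∝ ln(z/z₀). With r = V₁/V₂ = 11.2/21.28 = 0.52632,
r · ln(z₂/z₀) = ln(z₁/z₀) ⇒ ln z₀ = (ln z₁ − r·ln z₂)/(1 − r)
ln z₀ = (0.54232 − 0.52632×2.83321) / 0.47368 = -2.0031
z₀ = exp(-2.0031) = 0.1349 m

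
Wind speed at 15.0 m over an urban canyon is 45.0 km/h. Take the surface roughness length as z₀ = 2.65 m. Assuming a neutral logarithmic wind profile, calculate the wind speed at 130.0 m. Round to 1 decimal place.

101.1 km/h

Log law: V(z) ∝ ln(z/z₀), so V₂/V₁ = ln(z₂/z₀) / ln(z₁/z₀).
ln(130.0/2.65) = 3.8930, ln(15.0/2.65) = 1.7335
V₂ = 45.0 × 3.8930/1.7335 = 45.0 × 2.2457 = 101.0584 km/h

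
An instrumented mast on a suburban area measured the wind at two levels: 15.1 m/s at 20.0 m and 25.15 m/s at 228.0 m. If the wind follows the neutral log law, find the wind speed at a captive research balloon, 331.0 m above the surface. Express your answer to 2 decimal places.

26.69 m/s

Log law: V ∝ ln(z/z₀). From the pair, with r = V₁/V₂ = 0.60040,
ln z₀ = (ln z₁ − r·ln z₂)/(1 − r) = (2.9957 − 0.60040×5.4293)/0.39960 = -0.6607 → z₀ = 0.5165 m
V₃ = V₁ · ln(z₃/z₀)/ln(z₁/z₀) = 15.1 × 6.4629/3.6565 = 26.6894 m/s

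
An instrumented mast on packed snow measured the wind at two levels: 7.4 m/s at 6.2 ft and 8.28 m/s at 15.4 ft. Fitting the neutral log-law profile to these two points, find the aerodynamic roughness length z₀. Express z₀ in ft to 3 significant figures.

z₀ ≈ 0.00295 ft

Log law: V(z) ∝ ln(z/z₀). With r = V₁/V₂ = 7.4/8.28 = 0.89372,
r · ln(z₂/z₀) = ln(z₁/z₀) ⇒ ln z₀ = (ln z₁ − r·ln z₂)/(1 − r)
ln z₀ = (1.82455 − 0.89372×2.73437) / 0.10628 = -5.8262
z₀ = exp(-5.8262) = 0.002949 ft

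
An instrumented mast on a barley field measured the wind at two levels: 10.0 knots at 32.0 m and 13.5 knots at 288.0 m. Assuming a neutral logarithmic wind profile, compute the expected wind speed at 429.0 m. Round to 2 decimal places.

14.13 knots

Log law: V ∝ ln(z/z₀). From the pair, with r = V₁/V₂ = 0.74074,
ln z₀ = (ln z₁ − r·ln z₂)/(1 − r) = (3.4657 − 0.74074×5.6630)/0.25926 = -2.8120 → z₀ = 0.06008 m
V₃ = V₁ · ln(z₃/z₀)/ln(z₁/z₀) = 10.0 × 8.8735/6.2778 = 14.1348 knots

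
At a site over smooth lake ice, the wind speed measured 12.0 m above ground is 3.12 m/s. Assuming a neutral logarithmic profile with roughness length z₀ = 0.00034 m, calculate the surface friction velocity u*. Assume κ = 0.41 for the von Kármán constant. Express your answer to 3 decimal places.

u* ≈ 0.122 m/s

Log law: V(z) = (u*/κ) · ln(z/z₀) ⇒ u* = κ · V / ln(z/z₀)
u* = 0.41 × 3.12 / ln(12.0/0.00034) = 0.41 × 3.12 / 10.4715
   = 1.2792 / 10.4715 = 0.1222 m/s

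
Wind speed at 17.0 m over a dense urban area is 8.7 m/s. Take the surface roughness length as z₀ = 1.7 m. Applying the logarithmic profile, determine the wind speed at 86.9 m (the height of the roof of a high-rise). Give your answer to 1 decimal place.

Log law: V(z) ∝ ln(z/z₀), so V₂/V₁ = ln(z₂/z₀) / ln(z₁/z₀).
ln(86.9/1.7) = 3.9341, ln(17.0/1.7) = 2.3026
V₂ = 8.7 × 3.9341/2.3026 = 8.7 × 1.7086 = 14.8646 m/s

14.9 m/s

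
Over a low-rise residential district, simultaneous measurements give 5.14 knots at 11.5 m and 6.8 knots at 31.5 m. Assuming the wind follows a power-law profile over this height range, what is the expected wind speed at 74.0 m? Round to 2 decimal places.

First find α: α = ln(V₂/V₁)/ln(z₂/z₁) = ln(6.8/5.14)/ln(31.5/11.5) = 0.27987/1.00764 = 0.2777
Extrapolate from 31.5 m to 74.0 m: V₃ = 6.8 × (74.0/31.5)^0.2777 = 6.8 × 1.2677 = 8.6205 knots

8.62 knots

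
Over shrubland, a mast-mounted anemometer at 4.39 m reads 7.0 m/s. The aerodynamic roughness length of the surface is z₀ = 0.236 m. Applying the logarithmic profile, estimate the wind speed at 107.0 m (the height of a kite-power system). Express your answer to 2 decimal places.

Log law: V(z) ∝ ln(z/z₀), so V₂/V₁ = ln(z₂/z₀) / ln(z₁/z₀).
ln(107.0/0.236) = 6.1168, ln(4.39/0.236) = 2.9233
V₂ = 7.0 × 6.1168/2.9233 = 7.0 × 2.0924 = 14.6471 m/s

14.65 m/s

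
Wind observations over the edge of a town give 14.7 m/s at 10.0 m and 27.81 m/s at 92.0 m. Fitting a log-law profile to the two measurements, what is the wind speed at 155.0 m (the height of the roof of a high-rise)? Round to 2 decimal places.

30.89 m/s

Log law: V ∝ ln(z/z₀). From the pair, with r = V₁/V₂ = 0.52859,
ln z₀ = (ln z₁ − r·ln z₂)/(1 − r) = (2.3026 − 0.52859×4.5218)/0.47141 = -0.1858 → z₀ = 0.8305 m
V₃ = V₁ · ln(z₃/z₀)/ln(z₁/z₀) = 14.7 × 5.2292/2.4884 = 30.8916 m/s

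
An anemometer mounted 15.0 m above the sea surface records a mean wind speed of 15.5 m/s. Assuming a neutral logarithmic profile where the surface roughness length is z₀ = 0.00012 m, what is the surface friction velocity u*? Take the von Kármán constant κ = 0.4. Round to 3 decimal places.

Log law: V(z) = (u*/κ) · ln(z/z₀) ⇒ u* = κ · V / ln(z/z₀)
u* = 0.4 × 15.5 / ln(15.0/0.00012) = 0.4 × 15.5 / 11.7361
   = 6.2000 / 11.7361 = 0.5283 m/s

u* ≈ 0.528 m/s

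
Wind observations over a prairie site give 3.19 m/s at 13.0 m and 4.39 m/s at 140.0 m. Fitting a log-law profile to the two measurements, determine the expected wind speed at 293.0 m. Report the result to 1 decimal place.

Log law: V ∝ ln(z/z₀). From the pair, with r = V₁/V₂ = 0.72665,
ln z₀ = (ln z₁ − r·ln z₂)/(1 − r) = (2.5649 − 0.72665×4.9416)/0.27335 = -3.7531 → z₀ = 0.02345 m
V₃ = V₁ · ln(z₃/z₀)/ln(z₁/z₀) = 3.19 × 9.4333/6.3180 = 4.7629 m/s

4.8 m/s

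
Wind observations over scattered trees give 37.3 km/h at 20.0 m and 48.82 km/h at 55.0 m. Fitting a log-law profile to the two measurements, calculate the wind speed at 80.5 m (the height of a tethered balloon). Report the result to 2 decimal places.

53.16 km/h

Log law: V ∝ ln(z/z₀). From the pair, with r = V₁/V₂ = 0.76403,
ln z₀ = (ln z₁ − r·ln z₂)/(1 − r) = (2.9957 − 0.76403×4.0073)/0.23597 = -0.2797 → z₀ = 0.7560 m
V₃ = V₁ · ln(z₃/z₀)/ln(z₁/z₀) = 37.3 × 4.6679/3.2754 = 53.1579 km/h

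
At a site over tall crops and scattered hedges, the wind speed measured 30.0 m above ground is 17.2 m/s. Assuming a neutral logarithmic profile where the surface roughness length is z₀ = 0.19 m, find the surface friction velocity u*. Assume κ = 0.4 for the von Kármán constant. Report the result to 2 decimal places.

u* ≈ 1.36 m/s

Log law: V(z) = (u*/κ) · ln(z/z₀) ⇒ u* = κ · V / ln(z/z₀)
u* = 0.4 × 17.2 / ln(30.0/0.19) = 0.4 × 17.2 / 5.0619
   = 6.8800 / 5.0619 = 1.3592 m/s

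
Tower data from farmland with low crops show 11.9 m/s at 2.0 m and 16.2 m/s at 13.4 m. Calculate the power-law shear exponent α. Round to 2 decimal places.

Power law: V₂/V₁ = (z₂/z₁)^α ⇒ α = ln(V₂/V₁) / ln(z₂/z₁)
α = ln(16.2/11.9) / ln(13.4/2.0) = ln(1.3613) / ln(6.7000)
  = 0.30847 / 1.90211 = 0.16217

α ≈ 0.16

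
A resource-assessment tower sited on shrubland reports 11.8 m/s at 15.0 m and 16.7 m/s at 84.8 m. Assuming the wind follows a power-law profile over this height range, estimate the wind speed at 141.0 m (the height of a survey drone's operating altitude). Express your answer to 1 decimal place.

18.5 m/s

First find α: α = ln(V₂/V₁)/ln(z₂/z₁) = ln(16.7/11.8)/ln(84.8/15.0) = 0.34731/1.73225 = 0.2005
Extrapolate from 84.8 m to 141.0 m: V₃ = 16.7 × (141.0/84.8)^0.2005 = 16.7 × 1.1073 = 18.4923 m/s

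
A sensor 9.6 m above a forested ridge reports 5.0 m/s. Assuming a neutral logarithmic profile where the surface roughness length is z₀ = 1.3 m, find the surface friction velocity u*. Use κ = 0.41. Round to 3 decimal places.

Log law: V(z) = (u*/κ) · ln(z/z₀) ⇒ u* = κ · V / ln(z/z₀)
u* = 0.41 × 5.0 / ln(9.6/1.3) = 0.41 × 5.0 / 1.9994
   = 2.0500 / 1.9994 = 1.0253 m/s

u* ≈ 1.025 m/s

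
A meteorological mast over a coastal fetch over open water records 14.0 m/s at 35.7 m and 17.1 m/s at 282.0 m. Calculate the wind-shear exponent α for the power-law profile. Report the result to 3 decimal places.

α ≈ 0.097

Power law: V₂/V₁ = (z₂/z₁)^α ⇒ α = ln(V₂/V₁) / ln(z₂/z₁)
α = ln(17.1/14.0) / ln(282.0/35.7) = ln(1.2214) / ln(7.8992)
  = 0.20002 / 2.06676 = 0.09678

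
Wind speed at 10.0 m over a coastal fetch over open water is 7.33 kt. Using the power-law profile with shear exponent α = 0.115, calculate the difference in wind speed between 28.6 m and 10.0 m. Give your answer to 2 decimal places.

0.94 kt

Power law: V₂ = V₁ · (z₂/z₁)^α = 7.33 × (2.8600)^0.115 = 8.2715 kt
ΔV = 8.2715 − 7.33 = 0.9415 kt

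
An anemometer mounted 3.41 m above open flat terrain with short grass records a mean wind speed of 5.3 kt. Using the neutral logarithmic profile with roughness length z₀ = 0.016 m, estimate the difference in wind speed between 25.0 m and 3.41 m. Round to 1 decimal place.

Log law: V₂ = V₁ · ln(z₂/z₀)/ln(z₁/z₀) = 5.3 × 7.3540/5.3619 = 7.2692 kt
ΔV = 7.2692 − 5.3 = 1.9692 kt

2.0 kt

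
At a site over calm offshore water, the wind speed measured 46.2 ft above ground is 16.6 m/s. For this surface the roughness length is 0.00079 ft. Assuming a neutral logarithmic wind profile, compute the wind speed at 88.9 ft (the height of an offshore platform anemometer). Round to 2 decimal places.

Log law: V(z) ∝ ln(z/z₀), so V₂/V₁ = ln(z₂/z₀) / ln(z₁/z₀).
ln(88.9/0.00079) = 11.6310, ln(46.2/0.00079) = 10.9765
V₂ = 16.6 × 11.6310/10.9765 = 16.6 × 1.0596 = 17.5899 m/s

17.59 m/s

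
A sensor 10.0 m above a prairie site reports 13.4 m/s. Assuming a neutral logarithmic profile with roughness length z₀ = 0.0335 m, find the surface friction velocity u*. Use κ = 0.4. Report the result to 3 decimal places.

u* ≈ 0.941 m/s

Log law: V(z) = (u*/κ) · ln(z/z₀) ⇒ u* = κ · V / ln(z/z₀)
u* = 0.4 × 13.4 / ln(10.0/0.0335) = 0.4 × 13.4 / 5.6988
   = 5.3600 / 5.6988 = 0.9405 m/s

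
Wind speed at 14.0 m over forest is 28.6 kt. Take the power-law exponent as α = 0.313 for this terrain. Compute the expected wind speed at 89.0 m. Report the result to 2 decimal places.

Power-law profile: V₂ = V₁ · (z₂/z₁)^α
V₂ = 28.6 × (89.0/14.0)^0.313 = 28.6 × (6.3571)^0.313
    = 28.6 × 1.7841 = 51.0255 kt

51.03 kt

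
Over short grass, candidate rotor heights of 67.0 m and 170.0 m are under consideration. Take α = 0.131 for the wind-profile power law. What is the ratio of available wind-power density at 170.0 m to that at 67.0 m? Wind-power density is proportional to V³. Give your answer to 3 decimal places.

Speed ratio: V_B/V_A = (z_B/z_A)^α = (170.0/67.0)^0.131 = (2.5373)^0.131 = 1.12973
Power-density ratio: P_B/P_A = (V_B/V_A)³ = (1.12973)³ = 1.44185

1.442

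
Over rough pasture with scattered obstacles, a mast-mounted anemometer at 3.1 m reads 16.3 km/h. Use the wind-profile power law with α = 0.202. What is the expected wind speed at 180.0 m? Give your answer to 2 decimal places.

Power-law profile: V₂ = V₁ · (z₂/z₁)^α
V₂ = 16.3 × (180.0/3.1)^0.202 = 16.3 × (58.0645)^0.202
    = 16.3 × 2.2715 = 37.0252 km/h

37.03 km/h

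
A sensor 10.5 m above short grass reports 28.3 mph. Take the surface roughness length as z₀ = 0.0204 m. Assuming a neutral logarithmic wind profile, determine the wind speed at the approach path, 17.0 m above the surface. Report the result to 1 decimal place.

Log law: V(z) ∝ ln(z/z₀), so V₂/V₁ = ln(z₂/z₀) / ln(z₁/z₀).
ln(17.0/0.0204) = 6.7254, ln(10.5/0.0204) = 6.2436
V₂ = 28.3 × 6.7254/6.2436 = 28.3 × 1.0772 = 30.4840 mph

30.5 mph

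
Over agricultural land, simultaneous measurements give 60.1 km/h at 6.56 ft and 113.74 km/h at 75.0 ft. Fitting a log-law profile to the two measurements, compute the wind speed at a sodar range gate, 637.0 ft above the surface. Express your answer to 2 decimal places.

Log law: V ∝ ln(z/z₀). From the pair, with r = V₁/V₂ = 0.52840,
ln z₀ = (ln z₁ − r·ln z₂)/(1 − r) = (1.8810 − 0.52840×4.3175)/0.47160 = -0.8489 → z₀ = 0.4279 ft
V₃ = V₁ · ln(z₃/z₀)/ln(z₁/z₀) = 60.1 × 7.3057/2.7299 = 160.8367 km/h

160.84 km/h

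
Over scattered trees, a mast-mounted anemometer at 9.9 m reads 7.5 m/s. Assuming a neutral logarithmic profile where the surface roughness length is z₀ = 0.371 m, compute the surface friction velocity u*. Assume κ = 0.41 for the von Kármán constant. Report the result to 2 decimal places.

u* ≈ 0.94 m/s

Log law: V(z) = (u*/κ) · ln(z/z₀) ⇒ u* = κ · V / ln(z/z₀)
u* = 0.41 × 7.5 / ln(9.9/0.371) = 0.41 × 7.5 / 3.2841
   = 3.0750 / 3.2841 = 0.9363 m/s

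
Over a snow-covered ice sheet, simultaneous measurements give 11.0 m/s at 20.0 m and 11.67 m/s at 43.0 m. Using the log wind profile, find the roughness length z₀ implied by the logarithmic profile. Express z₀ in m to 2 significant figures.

z₀ ≈ 0.000070 m

Log law: V(z) ∝ ln(z/z₀). With r = V₁/V₂ = 11.0/11.67 = 0.94259,
r · ln(z₂/z₀) = ln(z₁/z₀) ⇒ ln z₀ = (ln z₁ − r·ln z₂)/(1 − r)
ln z₀ = (2.99573 − 0.94259×3.76120) / 0.05741 = -9.5717
z₀ = exp(-9.5717) = 0.00006968 m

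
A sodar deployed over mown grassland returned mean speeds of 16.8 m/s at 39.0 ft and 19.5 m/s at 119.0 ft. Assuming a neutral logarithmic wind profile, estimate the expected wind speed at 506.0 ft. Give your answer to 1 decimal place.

Log law: V ∝ ln(z/z₀). From the pair, with r = V₁/V₂ = 0.86154,
ln z₀ = (ln z₁ − r·ln z₂)/(1 − r) = (3.6636 − 0.86154×4.7791)/0.13846 = -3.2777 → z₀ = 0.03771 ft
V₃ = V₁ · ln(z₃/z₀)/ln(z₁/z₀) = 16.8 × 9.5042/6.9413 = 23.0032 m/s

23.0 m/s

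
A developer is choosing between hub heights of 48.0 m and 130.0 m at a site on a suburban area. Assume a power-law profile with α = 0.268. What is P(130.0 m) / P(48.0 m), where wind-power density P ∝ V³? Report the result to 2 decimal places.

Speed ratio: V_B/V_A = (z_B/z_A)^α = (130.0/48.0)^0.268 = (2.7083)^0.268 = 1.30606
Power-density ratio: P_B/P_A = (V_B/V_A)³ = (1.30606)³ = 2.22788

2.23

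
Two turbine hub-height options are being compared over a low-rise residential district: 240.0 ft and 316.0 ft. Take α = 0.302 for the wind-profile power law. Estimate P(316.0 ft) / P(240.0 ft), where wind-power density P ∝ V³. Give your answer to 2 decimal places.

Speed ratio: V_B/V_A = (z_B/z_A)^α = (316.0/240.0)^0.302 = (1.3167)^0.302 = 1.08663
Power-density ratio: P_B/P_A = (V_B/V_A)³ = (1.08663)³ = 1.28305

1.28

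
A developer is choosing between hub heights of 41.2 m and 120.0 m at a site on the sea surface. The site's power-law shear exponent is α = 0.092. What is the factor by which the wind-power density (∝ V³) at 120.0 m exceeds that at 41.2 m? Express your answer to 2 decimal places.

Speed ratio: V_B/V_A = (z_B/z_A)^α = (120.0/41.2)^0.092 = (2.9126)^0.092 = 1.10335
Power-density ratio: P_B/P_A = (V_B/V_A)³ = (1.10335)³ = 1.34321

1.34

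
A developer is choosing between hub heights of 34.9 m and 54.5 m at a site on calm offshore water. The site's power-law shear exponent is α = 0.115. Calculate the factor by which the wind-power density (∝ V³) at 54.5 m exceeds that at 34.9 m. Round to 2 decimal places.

1.17

Speed ratio: V_B/V_A = (z_B/z_A)^α = (54.5/34.9)^0.115 = (1.5616)^0.115 = 1.05259
Power-density ratio: P_B/P_A = (V_B/V_A)³ = (1.05259)³ = 1.16622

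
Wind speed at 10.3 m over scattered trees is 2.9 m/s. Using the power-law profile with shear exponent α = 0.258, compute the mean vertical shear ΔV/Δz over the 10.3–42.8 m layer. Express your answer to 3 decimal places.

0.040 m/s/m

Power law: V₂ = V₁ · (z₂/z₁)^α = 2.9 × (4.1553)^0.258 = 4.1879 m/s
ΔV/Δz = (4.1879 − 2.9)/(42.8 − 10.3) = 1.2879/32.5000 = 0.03963 m/s/m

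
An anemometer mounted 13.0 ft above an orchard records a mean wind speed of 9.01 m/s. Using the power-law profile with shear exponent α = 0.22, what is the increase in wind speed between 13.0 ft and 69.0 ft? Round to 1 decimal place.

Power law: V₂ = V₁ · (z₂/z₁)^α = 9.01 × (5.3077)^0.22 = 13.0078 m/s
ΔV = 13.0078 − 9.01 = 3.9978 m/s

4.0 m/s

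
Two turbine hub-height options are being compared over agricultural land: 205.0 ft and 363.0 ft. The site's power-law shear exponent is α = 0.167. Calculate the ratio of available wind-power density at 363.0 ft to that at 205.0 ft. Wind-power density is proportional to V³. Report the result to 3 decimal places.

Speed ratio: V_B/V_A = (z_B/z_A)^α = (363.0/205.0)^0.167 = (1.7707)^0.167 = 1.10012
Power-density ratio: P_B/P_A = (V_B/V_A)³ = (1.10012)³ = 1.33145

1.331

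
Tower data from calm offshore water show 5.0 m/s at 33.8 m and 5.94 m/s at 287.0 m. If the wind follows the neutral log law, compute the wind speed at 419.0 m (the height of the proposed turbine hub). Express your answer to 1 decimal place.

Log law: V ∝ ln(z/z₀). From the pair, with r = V₁/V₂ = 0.84175,
ln z₀ = (ln z₁ − r·ln z₂)/(1 − r) = (3.5205 − 0.84175×5.6595)/0.15825 = -7.8573 → z₀ = 0.0003869 m
V₃ = V₁ · ln(z₃/z₀)/ln(z₁/z₀) = 5.0 × 13.8952/11.3778 = 6.1063 m/s

6.1 m/s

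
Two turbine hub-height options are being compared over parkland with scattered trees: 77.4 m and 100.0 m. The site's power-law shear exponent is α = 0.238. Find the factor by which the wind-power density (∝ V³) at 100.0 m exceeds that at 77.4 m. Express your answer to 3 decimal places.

Speed ratio: V_B/V_A = (z_B/z_A)^α = (100.0/77.4)^0.238 = (1.2920)^0.238 = 1.06287
Power-density ratio: P_B/P_A = (V_B/V_A)³ = (1.06287)³ = 1.20071

1.201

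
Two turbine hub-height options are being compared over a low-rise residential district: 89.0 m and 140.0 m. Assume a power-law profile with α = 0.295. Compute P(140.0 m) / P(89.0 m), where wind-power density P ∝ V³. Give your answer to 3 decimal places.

1.493

Speed ratio: V_B/V_A = (z_B/z_A)^α = (140.0/89.0)^0.295 = (1.5730)^0.295 = 1.14298
Power-density ratio: P_B/P_A = (V_B/V_A)³ = (1.14298)³ = 1.49318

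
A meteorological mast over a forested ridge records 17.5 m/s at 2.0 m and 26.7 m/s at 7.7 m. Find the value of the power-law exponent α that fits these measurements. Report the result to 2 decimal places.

Power law: V₂/V₁ = (z₂/z₁)^α ⇒ α = ln(V₂/V₁) / ln(z₂/z₁)
α = ln(26.7/17.5) / ln(7.7/2.0) = ln(1.5257) / ln(3.8500)
  = 0.42246 / 1.34807 = 0.31338

α ≈ 0.31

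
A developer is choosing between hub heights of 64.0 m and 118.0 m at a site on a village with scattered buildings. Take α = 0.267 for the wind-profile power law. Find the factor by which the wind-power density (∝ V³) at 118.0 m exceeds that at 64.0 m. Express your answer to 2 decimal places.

Speed ratio: V_B/V_A = (z_B/z_A)^α = (118.0/64.0)^0.267 = (1.8438)^0.267 = 1.17745
Power-density ratio: P_B/P_A = (V_B/V_A)³ = (1.17745)³ = 1.63240

1.63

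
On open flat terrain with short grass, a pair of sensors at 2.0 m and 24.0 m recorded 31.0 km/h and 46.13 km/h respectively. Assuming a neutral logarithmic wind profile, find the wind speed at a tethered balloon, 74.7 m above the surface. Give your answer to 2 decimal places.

53.04 km/h

Log law: V ∝ ln(z/z₀). From the pair, with r = V₁/V₂ = 0.67201,
ln z₀ = (ln z₁ − r·ln z₂)/(1 − r) = (0.6931 − 0.67201×3.1781)/0.32799 = -4.3982 → z₀ = 0.01230 m
V₃ = V₁ · ln(z₃/z₀)/ln(z₁/z₀) = 31.0 × 8.7117/5.0913 = 53.0433 km/h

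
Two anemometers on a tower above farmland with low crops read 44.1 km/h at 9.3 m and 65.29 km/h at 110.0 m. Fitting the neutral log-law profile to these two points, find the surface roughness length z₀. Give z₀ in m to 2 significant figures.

z₀ ≈ 0.054 m

Log law: V(z) ∝ ln(z/z₀). With r = V₁/V₂ = 44.1/65.29 = 0.67545,
r · ln(z₂/z₀) = ln(z₁/z₀) ⇒ ln z₀ = (ln z₁ − r·ln z₂)/(1 − r)
ln z₀ = (2.23001 − 0.67545×4.70048) / 0.32455 = -2.9114
z₀ = exp(-2.9114) = 0.05440 m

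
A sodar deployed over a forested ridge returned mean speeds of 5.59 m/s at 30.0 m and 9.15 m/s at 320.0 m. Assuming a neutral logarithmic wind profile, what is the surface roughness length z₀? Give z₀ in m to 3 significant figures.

z₀ ≈ 0.729 m

Log law: V(z) ∝ ln(z/z₀). With r = V₁/V₂ = 5.59/9.15 = 0.61093,
r · ln(z₂/z₀) = ln(z₁/z₀) ⇒ ln z₀ = (ln z₁ − r·ln z₂)/(1 − r)
ln z₀ = (3.40120 − 0.61093×5.76832) / 0.38907 = -0.3157
z₀ = exp(-0.3157) = 0.7293 m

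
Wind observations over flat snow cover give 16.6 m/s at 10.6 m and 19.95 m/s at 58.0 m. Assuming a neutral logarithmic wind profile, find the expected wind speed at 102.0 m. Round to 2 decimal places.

Log law: V ∝ ln(z/z₀). From the pair, with r = V₁/V₂ = 0.83208,
ln z₀ = (ln z₁ − r·ln z₂)/(1 − r) = (2.3609 − 0.83208×4.0604)/0.16792 = -6.0610 → z₀ = 0.002332 m
V₃ = V₁ · ln(z₃/z₀)/ln(z₁/z₀) = 16.6 × 10.6860/8.4218 = 21.0627 m/s

21.06 m/s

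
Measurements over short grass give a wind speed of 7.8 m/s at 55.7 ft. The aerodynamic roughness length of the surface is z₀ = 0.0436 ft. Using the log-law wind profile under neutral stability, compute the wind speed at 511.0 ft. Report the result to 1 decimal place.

Log law: V(z) ∝ ln(z/z₀), so V₂/V₁ = ln(z₂/z₀) / ln(z₁/z₀).
ln(511.0/0.0436) = 9.3691, ln(55.7/0.0436) = 7.1527
V₂ = 7.8 × 9.3691/7.1527 = 7.8 × 1.3099 = 10.2170 m/s

10.2 m/s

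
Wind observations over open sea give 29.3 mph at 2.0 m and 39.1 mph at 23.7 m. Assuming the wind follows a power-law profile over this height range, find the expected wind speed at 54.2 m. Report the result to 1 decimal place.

43.1 mph

First find α: α = ln(V₂/V₁)/ln(z₂/z₁) = ln(39.1/29.3)/ln(23.7/2.0) = 0.28853/2.47233 = 0.1167
Extrapolate from 23.7 m to 54.2 m: V₃ = 39.1 × (54.2/23.7)^0.1167 = 39.1 × 1.1014 = 43.0629 mph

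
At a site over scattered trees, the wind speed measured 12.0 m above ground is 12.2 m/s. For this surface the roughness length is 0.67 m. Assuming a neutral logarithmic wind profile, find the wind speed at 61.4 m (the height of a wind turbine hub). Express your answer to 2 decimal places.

Log law: V(z) ∝ ln(z/z₀), so V₂/V₁ = ln(z₂/z₀) / ln(z₁/z₀).
ln(61.4/0.67) = 4.5179, ln(12.0/0.67) = 2.8854
V₂ = 12.2 × 4.5179/2.8854 = 12.2 × 1.5658 = 19.1026 m/s

19.10 m/s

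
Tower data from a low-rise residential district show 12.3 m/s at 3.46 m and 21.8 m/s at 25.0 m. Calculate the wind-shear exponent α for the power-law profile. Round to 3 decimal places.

α ≈ 0.289

Power law: V₂/V₁ = (z₂/z₁)^α ⇒ α = ln(V₂/V₁) / ln(z₂/z₁)
α = ln(21.8/12.3) / ln(25.0/3.46) = ln(1.7724) / ln(7.2254)
  = 0.57231 / 1.97761 = 0.28940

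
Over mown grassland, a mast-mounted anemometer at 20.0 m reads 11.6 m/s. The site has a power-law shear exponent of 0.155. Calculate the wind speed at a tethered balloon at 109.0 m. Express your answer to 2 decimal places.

15.09 m/s

Power-law profile: V₂ = V₁ · (z₂/z₁)^α
V₂ = 11.6 × (109.0/20.0)^0.155 = 11.6 × (5.4500)^0.155
    = 11.6 × 1.3006 = 15.0869 m/s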